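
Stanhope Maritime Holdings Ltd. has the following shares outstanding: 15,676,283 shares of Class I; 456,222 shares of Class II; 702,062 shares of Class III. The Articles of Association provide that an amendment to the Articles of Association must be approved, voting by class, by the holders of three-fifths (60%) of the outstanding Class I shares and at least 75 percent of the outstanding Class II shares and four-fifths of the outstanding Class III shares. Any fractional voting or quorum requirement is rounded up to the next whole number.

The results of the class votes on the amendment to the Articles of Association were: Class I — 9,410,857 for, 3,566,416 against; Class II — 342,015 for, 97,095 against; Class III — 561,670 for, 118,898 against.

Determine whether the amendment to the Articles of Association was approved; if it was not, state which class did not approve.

Class I: 3/5 of 15676283 = 9405769.80, rounded up to 9405770; 9,405,770 required, 9,410,857 in favor — approved.
Class II: 3/4 of 456222 = 342166.50, rounded up to 342167; 342,167 required, 342,015 in favor — not approved.
Class III: 4/5 of 702062 = 561649.60, rounded up to 561650; 561,650 required, 561,670 in favor — approved.

Not approved — the Class II shares did not give the required vote.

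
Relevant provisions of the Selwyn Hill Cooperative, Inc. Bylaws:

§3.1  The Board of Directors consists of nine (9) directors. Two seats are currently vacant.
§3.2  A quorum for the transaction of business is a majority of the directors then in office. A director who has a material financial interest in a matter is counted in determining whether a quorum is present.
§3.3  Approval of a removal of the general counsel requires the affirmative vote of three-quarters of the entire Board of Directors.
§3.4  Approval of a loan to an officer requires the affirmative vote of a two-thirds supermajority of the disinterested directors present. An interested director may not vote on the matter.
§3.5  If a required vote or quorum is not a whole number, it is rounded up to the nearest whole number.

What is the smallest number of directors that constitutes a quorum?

4

A majority of 7 is 4.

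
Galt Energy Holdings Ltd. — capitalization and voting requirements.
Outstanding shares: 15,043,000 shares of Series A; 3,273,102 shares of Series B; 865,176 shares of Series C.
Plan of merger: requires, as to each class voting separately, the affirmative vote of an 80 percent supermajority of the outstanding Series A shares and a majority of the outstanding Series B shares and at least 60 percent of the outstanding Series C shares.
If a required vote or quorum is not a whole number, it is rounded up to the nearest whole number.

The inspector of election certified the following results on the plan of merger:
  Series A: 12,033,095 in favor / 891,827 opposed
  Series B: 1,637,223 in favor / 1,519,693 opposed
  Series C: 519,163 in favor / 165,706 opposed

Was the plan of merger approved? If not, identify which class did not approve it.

Not approved — the Series A shares did not give the required vote.

Series A: 4/5 of 15043000 = 12034400; 12,034,400 required, 12,033,095 in favor — not approved.
Series B: a majority of 3273102 is 1636552; 1,636,552 required, 1,637,223 in favor — approved.
Series C: 3/5 of 865176 = 519105.60, rounded up to 519106; 519,106 required, 519,163 in favor — approved.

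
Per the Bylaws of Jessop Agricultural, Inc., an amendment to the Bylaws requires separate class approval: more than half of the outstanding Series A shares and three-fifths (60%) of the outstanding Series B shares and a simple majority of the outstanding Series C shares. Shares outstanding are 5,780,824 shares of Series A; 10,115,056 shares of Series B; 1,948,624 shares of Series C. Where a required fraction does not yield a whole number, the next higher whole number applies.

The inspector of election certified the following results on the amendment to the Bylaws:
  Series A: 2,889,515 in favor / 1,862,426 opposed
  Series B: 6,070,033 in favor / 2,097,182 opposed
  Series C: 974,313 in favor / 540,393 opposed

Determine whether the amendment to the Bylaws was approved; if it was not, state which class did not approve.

Series A: a majority of 5780824 is 2890413; 2,890,413 required, 2,889,515 in favor — not approved.
Series B: 3/5 of 10115056 = 6069033.60, rounded up to 6069034; 6,069,034 required, 6,070,033 in favor — approved.
Series C: a majority of 1948624 is 974313; 974,313 required, 974,313 in favor — approved.

Not approved — the Series A shares did not give the required vote.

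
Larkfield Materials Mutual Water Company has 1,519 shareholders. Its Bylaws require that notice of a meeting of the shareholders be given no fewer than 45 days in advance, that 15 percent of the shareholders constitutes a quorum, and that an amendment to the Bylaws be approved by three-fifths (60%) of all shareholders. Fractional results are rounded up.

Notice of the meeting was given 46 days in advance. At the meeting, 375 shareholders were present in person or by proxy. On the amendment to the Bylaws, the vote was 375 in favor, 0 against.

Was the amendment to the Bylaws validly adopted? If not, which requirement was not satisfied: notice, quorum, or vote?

Notice: 46 days given; 45 required. Satisfied.
Quorum: 15% of 1,519 = 227.85, rounded up to 228; 375 present. Satisfied.
Vote: requires three-fifths of all shareholders (1,519); 3/5 of 1519 = 911.40, rounded up to 912, so 912 needed; 375 in favor. Not satisfied.

Invalid — vote requirement not satisfied.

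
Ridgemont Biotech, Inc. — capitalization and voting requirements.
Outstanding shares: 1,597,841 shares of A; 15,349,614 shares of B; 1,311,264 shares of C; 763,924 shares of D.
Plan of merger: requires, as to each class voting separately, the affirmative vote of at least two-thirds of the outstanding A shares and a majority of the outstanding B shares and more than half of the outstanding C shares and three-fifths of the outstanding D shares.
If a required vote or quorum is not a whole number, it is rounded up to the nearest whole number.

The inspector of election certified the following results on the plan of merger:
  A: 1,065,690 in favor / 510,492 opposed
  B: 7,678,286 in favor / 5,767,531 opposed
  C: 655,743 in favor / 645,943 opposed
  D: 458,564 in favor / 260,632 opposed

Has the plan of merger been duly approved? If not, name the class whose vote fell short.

A: 2/3 of 1597841 = 1065227.33, rounded up to 1065228; 1,065,228 required, 1,065,690 in favor — approved.
B: a majority of 15349614 is 7674808; 7,674,808 required, 7,678,286 in favor — approved.
C: a majority of 1311264 is 655633; 655,633 required, 655,743 in favor — approved.
D: 3/5 of 763924 = 458354.40, rounded up to 458355; 458,355 required, 458,564 in favor — approved.

Approved — every class gave the required vote.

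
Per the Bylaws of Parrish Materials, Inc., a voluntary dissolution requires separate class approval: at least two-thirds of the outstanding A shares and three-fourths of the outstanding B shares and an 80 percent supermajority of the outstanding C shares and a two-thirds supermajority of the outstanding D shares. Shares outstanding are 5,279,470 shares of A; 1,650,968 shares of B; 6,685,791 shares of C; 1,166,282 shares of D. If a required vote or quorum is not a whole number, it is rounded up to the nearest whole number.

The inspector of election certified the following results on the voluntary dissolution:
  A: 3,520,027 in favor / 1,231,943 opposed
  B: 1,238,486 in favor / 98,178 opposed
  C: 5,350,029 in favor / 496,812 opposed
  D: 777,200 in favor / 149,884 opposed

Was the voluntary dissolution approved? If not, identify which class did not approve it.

Not approved — the D shares did not give the required vote.

A: 2/3 of 5279470 = 3519646.67, rounded up to 3519647; 3,519,647 required, 3,520,027 in favor — approved.
B: 3/4 of 1650968 = 1238226; 1,238,226 required, 1,238,486 in favor — approved.
C: 4/5 of 6685791 = 5348632.80, rounded up to 5348633; 5,348,633 required, 5,350,029 in favor — approved.
D: 2/3 of 1166282 = 777521.33, rounded up to 777522; 777,522 required, 777,200 in favor — not approved.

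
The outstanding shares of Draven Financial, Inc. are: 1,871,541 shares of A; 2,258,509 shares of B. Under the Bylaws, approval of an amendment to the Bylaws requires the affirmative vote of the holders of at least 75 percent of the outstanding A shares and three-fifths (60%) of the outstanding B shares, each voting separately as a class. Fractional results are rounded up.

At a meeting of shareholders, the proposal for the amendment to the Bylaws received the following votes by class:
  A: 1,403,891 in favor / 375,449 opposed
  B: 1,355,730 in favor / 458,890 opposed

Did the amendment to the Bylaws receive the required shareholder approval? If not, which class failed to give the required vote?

Approved — every class gave the required vote.

A: 3/4 of 1871541 = 1403655.75, rounded up to 1403656; 1,403,656 required, 1,403,891 in favor — approved.
B: 3/5 of 2258509 = 1355105.40, rounded up to 1355106; 1,355,106 required, 1,355,730 in favor — approved.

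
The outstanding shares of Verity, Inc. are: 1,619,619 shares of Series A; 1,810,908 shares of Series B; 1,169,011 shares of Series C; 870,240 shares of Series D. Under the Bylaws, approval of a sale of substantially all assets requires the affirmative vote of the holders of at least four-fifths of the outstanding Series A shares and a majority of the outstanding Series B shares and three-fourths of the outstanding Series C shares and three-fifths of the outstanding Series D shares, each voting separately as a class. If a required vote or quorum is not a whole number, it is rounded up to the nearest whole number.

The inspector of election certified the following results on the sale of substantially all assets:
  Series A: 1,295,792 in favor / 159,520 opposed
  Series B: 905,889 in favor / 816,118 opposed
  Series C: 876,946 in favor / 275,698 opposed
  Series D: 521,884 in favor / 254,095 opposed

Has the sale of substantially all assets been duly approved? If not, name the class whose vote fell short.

Series A: 4/5 of 1619619 = 1295695.20, rounded up to 1295696; 1,295,696 required, 1,295,792 in favor — approved.
Series B: a majority of 1810908 is 905455; 905,455 required, 905,889 in favor — approved.
Series C: 3/4 of 1169011 = 876758.25, rounded up to 876759; 876,759 required, 876,946 in favor — approved.
Series D: 3/5 of 870240 = 522144; 522,144 required, 521,884 in favor — not approved.

Not approved — the Series D shares did not give the required vote.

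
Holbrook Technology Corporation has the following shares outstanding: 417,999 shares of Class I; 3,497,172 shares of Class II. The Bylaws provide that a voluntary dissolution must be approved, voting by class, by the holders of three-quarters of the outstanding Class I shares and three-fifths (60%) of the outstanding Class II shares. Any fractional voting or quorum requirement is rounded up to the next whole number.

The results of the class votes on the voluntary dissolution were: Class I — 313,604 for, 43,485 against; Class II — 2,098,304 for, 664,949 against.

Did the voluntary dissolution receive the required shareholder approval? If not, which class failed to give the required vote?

Approved — every class gave the required vote.

Class I: 3/4 of 417999 = 313499.25, rounded up to 313500; 313,500 required, 313,604 in favor — approved.
Class II: 3/5 of 3497172 = 2098303.20, rounded up to 2098304; 2,098,304 required, 2,098,304 in favor — approved.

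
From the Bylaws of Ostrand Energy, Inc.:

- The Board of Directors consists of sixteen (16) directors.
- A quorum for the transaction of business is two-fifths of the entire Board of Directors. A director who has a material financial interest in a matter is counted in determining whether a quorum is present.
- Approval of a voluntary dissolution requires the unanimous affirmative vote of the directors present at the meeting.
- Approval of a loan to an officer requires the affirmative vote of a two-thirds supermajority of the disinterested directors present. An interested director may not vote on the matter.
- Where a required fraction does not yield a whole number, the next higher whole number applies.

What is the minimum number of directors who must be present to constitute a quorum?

7

2/5 of 16 = 6.40, rounded up to 7.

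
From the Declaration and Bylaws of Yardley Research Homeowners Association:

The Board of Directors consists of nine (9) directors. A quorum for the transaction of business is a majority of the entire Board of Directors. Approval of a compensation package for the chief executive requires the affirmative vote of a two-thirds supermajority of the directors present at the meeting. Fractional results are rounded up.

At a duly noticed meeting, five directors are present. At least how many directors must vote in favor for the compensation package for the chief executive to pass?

4

The compensation package for the chief executive requires two-thirds of the directors present (5).
2/3 of 5 = 3.33, rounded up to 4.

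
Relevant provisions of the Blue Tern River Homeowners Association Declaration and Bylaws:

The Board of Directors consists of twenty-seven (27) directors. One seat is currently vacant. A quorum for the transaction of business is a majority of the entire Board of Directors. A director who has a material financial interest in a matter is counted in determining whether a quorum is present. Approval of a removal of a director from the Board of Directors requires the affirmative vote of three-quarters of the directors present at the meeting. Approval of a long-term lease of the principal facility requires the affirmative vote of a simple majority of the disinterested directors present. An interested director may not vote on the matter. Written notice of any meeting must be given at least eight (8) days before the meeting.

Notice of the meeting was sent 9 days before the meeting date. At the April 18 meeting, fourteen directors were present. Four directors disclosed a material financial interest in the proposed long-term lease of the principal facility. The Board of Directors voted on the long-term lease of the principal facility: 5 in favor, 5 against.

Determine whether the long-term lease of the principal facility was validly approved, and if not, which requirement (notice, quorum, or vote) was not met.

Notice: 9 days given; 8 required (9 ≥ 8). Satisfied.
Quorum: 14 present (interested directors count toward quorum); quorum is 14. Satisfied.
Vote: the long-term lease of the principal facility requires a majority of the disinterested directors present (14 − 4 = 10). A majority of 10 is 6, so 6 affirmative votes are needed; 5 voted in favor. Not satisfied.

Invalid — vote requirement not satisfied.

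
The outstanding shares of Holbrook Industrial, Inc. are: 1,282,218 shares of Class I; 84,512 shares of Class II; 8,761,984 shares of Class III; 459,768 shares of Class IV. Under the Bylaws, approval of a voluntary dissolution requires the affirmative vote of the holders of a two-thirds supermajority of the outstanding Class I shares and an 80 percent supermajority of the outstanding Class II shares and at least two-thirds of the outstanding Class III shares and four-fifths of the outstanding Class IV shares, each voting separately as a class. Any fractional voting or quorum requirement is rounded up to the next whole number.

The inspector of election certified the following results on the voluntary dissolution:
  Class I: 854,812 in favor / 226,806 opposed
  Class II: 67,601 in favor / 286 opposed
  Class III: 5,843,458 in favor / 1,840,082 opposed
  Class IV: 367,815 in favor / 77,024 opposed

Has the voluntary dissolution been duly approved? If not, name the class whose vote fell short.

Class I: 2/3 of 1282218 = 854812; 854,812 required, 854,812 in favor — approved.
Class II: 4/5 of 84512 = 67609.60, rounded up to 67610; 67,610 required, 67,601 in favor — not approved.
Class III: 2/3 of 8761984 = 5841322.67, rounded up to 5841323; 5,841,323 required, 5,843,458 in favor — approved.
Class IV: 4/5 of 459768 = 367814.40, rounded up to 367815; 367,815 required, 367,815 in favor — approved.

Not approved — the Class II shares did not give the required vote.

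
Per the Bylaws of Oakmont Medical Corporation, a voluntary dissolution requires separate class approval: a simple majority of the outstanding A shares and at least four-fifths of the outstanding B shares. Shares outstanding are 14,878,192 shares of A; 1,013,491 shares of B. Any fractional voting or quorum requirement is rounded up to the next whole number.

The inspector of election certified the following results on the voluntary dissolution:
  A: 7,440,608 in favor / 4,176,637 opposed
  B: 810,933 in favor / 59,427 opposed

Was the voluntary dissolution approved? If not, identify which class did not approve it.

Approved — every class gave the required vote.

A: a majority of 14878192 is 7439097; 7,439,097 required, 7,440,608 in favor — approved.
B: 4/5 of 1013491 = 810792.80, rounded up to 810793; 810,793 required, 810,933 in favor — approved.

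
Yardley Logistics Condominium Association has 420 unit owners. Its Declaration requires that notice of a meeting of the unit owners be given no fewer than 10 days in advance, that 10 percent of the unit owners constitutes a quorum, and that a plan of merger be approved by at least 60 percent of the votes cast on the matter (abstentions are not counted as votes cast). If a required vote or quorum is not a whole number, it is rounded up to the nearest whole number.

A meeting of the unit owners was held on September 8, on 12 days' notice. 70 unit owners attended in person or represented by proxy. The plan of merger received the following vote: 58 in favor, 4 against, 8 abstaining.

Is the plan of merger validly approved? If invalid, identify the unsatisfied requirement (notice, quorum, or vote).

Valid — all requirements satisfied.

Notice: 12 days given; 10 required. Satisfied.
Quorum: 10% of 420 = 42; 70 present. Satisfied.
Vote: requires three-fifths of the votes cast (70 − 8 abstaining = 62); 3/5 of 62 = 37.20, rounded up to 38, so 38 needed; 58 in favor. Satisfied.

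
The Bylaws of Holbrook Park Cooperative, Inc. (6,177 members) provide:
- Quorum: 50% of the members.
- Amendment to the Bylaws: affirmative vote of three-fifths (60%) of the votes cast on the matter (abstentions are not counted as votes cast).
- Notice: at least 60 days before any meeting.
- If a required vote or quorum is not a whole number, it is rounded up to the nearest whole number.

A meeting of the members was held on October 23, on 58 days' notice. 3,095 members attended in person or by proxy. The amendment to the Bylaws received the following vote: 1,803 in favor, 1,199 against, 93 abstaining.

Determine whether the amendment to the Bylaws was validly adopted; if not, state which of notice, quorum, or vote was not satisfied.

Invalid — notice requirement not satisfied.

Notice: 58 days given; 60 required. Not satisfied.
Quorum: 50% of 6,177 = 3,088.50, rounded up to 3,089; 3,095 present. Satisfied.
Vote: requires three-fifths of the votes cast (3,095 − 93 abstaining = 3,002); 3/5 of 3002 = 1801.20, rounded up to 1802, so 1,802 needed; 1,803 in favor. Satisfied.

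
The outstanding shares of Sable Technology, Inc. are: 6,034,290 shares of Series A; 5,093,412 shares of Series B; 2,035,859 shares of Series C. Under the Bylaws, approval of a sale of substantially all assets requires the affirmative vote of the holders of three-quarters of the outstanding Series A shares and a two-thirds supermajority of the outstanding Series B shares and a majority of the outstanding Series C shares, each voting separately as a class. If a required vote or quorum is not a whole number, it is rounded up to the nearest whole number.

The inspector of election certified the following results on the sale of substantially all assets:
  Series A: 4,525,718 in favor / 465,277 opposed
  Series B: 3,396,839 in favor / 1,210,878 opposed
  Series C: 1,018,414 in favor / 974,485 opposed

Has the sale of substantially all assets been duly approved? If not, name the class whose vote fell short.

Approved — every class gave the required vote.

Series A: 3/4 of 6034290 = 4525717.50, rounded up to 4525718; 4,525,718 required, 4,525,718 in favor — approved.
Series B: 2/3 of 5093412 = 3395608; 3,395,608 required, 3,396,839 in favor — approved.
Series C: a majority of 2035859 is 1017930; 1,017,930 required, 1,018,414 in favor — approved.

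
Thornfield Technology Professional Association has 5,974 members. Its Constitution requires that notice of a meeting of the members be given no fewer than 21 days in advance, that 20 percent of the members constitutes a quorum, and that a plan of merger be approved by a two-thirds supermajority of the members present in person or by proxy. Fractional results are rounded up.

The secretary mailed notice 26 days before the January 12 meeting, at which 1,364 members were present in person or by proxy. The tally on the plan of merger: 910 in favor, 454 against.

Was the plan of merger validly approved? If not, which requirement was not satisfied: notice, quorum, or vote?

Notice: 26 days given; 21 required. Satisfied.
Quorum: 20% of 5,974 = 1,194.80, rounded up to 1,195; 1,364 present. Satisfied.
Vote: requires two-thirds of those present (1,364); 2/3 of 1364 = 909.33, rounded up to 910, so 910 needed; 910 in favor. Satisfied.

Valid — all requirements satisfied.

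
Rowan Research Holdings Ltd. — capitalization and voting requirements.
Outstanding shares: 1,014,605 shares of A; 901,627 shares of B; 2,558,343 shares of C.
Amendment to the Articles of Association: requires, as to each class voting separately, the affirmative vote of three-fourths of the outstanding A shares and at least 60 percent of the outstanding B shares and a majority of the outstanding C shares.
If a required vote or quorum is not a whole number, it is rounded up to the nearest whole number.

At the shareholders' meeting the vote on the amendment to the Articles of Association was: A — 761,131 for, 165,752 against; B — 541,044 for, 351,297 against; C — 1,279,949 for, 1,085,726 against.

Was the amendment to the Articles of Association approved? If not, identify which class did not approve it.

A: 3/4 of 1014605 = 760953.75, rounded up to 760954; 760,954 required, 761,131 in favor — approved.
B: 3/5 of 901627 = 540976.20, rounded up to 540977; 540,977 required, 541,044 in favor — approved.
C: a majority of 2558343 is 1279172; 1,279,172 required, 1,279,949 in favor — approved.

Approved — every class gave the required vote.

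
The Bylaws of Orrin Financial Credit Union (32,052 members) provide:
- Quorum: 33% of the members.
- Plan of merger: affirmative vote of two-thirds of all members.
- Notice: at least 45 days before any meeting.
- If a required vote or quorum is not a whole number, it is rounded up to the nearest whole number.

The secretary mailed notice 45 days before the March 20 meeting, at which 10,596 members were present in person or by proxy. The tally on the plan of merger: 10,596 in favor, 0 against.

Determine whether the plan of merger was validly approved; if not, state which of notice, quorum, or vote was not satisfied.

Invalid — vote requirement not satisfied.

Notice: 45 days given; 45 required. Satisfied.
Quorum: 33% of 32,052 = 10,577.16, rounded up to 10,578; 10,596 present. Satisfied.
Vote: requires two-thirds of all members (32,052); 2/3 of 32052 = 21368, so 21,368 needed; 10,596 in favor. Not satisfied.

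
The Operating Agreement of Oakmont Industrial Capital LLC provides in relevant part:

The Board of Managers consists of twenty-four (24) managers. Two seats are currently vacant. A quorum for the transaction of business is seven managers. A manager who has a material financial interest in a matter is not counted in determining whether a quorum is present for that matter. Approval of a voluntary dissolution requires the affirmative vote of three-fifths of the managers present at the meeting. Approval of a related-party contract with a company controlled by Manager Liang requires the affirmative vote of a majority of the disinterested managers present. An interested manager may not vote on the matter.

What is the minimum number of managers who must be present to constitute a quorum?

7

The quorum is fixed at 7.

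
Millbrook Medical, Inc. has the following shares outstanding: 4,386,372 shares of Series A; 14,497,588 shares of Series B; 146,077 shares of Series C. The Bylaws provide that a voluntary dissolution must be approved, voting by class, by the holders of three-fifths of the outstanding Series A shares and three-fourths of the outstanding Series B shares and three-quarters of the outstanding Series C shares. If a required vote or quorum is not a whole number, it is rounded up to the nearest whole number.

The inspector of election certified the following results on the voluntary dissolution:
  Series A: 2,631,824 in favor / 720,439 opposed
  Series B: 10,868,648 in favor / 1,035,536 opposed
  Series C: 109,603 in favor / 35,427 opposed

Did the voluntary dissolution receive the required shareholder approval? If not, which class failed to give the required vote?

Series A: 3/5 of 4386372 = 2631823.20, rounded up to 2631824; 2,631,824 required, 2,631,824 in favor — approved.
Series B: 3/4 of 14497588 = 10873191; 10,873,191 required, 10,868,648 in favor — not approved.
Series C: 3/4 of 146077 = 109557.75, rounded up to 109558; 109,558 required, 109,603 in favor — approved.

Not approved — the Series B shares did not give the required vote.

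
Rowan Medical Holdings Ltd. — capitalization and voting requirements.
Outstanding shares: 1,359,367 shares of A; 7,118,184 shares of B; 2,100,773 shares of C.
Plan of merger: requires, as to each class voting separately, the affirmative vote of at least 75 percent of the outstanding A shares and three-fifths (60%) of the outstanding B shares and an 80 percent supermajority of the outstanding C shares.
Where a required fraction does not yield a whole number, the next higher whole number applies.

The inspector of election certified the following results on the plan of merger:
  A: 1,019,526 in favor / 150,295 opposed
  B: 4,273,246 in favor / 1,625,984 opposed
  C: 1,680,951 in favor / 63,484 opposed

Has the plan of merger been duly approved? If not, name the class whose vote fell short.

A: 3/4 of 1359367 = 1019525.25, rounded up to 1019526; 1,019,526 required, 1,019,526 in favor — approved.
B: 3/5 of 7118184 = 4270910.40, rounded up to 4270911; 4,270,911 required, 4,273,246 in favor — approved.
C: 4/5 of 2100773 = 1680618.40, rounded up to 1680619; 1,680,619 required, 1,680,951 in favor — approved.

Approved — every class gave the required vote.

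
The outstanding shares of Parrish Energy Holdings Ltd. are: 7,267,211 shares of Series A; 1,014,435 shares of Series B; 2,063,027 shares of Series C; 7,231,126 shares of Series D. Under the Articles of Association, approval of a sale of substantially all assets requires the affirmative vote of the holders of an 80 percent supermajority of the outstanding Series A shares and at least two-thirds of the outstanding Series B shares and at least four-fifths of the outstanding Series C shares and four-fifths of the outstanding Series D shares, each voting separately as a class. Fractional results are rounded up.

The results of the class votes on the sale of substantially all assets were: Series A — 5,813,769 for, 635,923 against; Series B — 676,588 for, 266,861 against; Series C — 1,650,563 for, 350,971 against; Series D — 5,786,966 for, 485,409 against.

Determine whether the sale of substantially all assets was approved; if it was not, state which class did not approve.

Series A: 4/5 of 7267211 = 5813768.80, rounded up to 5813769; 5,813,769 required, 5,813,769 in favor — approved.
Series B: 2/3 of 1014435 = 676290; 676,290 required, 676,588 in favor — approved.
Series C: 4/5 of 2063027 = 1650421.60, rounded up to 1650422; 1,650,422 required, 1,650,563 in favor — approved.
Series D: 4/5 of 7231126 = 5784900.80, rounded up to 5784901; 5,784,901 required, 5,786,966 in favor — approved.

Approved — every class gave the required vote.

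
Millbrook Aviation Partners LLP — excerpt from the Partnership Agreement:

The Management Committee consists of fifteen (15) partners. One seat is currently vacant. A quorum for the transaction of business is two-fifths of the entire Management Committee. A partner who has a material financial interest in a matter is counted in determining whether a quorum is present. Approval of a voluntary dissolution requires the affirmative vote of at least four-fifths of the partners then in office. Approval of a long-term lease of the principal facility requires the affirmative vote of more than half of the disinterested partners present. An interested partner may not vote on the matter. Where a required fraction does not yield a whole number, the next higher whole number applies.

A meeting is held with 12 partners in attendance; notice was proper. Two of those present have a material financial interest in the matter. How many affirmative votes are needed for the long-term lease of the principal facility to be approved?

The long-term lease of the principal facility requires a majority of the disinterested partners present (12 − 2 = 10).
A majority of 10 is 6.

6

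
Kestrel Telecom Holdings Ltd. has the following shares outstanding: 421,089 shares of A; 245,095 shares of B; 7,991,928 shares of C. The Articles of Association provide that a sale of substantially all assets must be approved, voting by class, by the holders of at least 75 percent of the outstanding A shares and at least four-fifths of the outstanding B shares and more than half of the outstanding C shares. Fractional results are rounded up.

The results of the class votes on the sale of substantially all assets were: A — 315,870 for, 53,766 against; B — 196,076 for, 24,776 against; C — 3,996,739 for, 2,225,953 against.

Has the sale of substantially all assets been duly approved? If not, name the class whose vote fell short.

A: 3/4 of 421089 = 315816.75, rounded up to 315817; 315,817 required, 315,870 in favor — approved.
B: 4/5 of 245095 = 196076; 196,076 required, 196,076 in favor — approved.
C: a majority of 7991928 is 3995965; 3,995,965 required, 3,996,739 in favor — approved.

Approved — every class gave the required vote.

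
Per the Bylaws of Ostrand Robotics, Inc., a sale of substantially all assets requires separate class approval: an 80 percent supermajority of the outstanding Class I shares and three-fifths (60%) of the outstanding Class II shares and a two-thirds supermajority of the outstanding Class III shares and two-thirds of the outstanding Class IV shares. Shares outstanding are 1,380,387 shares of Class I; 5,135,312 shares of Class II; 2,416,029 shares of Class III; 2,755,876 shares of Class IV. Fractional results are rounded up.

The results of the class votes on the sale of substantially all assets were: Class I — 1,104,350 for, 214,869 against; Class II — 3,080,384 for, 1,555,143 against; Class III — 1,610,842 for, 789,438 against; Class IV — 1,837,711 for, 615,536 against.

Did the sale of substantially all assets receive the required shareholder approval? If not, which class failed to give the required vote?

Not approved — the Class II shares did not give the required vote.

Class I: 4/5 of 1380387 = 1104309.60, rounded up to 1104310; 1,104,310 required, 1,104,350 in favor — approved.
Class II: 3/5 of 5135312 = 3081187.20, rounded up to 3081188; 3,081,188 required, 3,080,384 in favor — not approved.
Class III: 2/3 of 2416029 = 1610686; 1,610,686 required, 1,610,842 in favor — approved.
Class IV: 2/3 of 2755876 = 1837250.67, rounded up to 1837251; 1,837,251 required, 1,837,711 in favor — approved.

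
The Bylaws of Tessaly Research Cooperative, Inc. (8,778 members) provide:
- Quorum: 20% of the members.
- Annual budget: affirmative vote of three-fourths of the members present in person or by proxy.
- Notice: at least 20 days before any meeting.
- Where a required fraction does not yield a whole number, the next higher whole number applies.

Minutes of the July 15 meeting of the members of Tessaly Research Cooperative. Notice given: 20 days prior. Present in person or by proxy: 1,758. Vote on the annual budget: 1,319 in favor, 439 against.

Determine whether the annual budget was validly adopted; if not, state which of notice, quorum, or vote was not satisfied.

Valid — all requirements satisfied.

Notice: 20 days given; 20 required. Satisfied.
Quorum: 20% of 8,778 = 1,755.60, rounded up to 1,756; 1,758 present. Satisfied.
Vote: requires three-fourths of those present (1,758); 3/4 of 1758 = 1318.50, rounded up to 1319, so 1,319 needed; 1,319 in favor. Satisfied.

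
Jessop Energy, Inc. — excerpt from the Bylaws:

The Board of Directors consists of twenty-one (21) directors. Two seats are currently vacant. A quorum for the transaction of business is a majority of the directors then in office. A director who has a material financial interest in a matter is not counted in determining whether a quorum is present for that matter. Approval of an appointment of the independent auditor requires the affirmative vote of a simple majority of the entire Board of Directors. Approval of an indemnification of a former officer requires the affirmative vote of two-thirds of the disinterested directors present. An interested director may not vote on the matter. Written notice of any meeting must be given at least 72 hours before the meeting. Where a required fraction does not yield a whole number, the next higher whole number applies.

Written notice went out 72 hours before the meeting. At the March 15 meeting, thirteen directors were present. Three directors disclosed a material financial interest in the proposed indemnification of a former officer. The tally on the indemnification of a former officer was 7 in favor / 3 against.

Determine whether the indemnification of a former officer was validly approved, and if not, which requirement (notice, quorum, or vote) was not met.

Notice: 72 hours given; 72 required (72 ≥ 72). Satisfied.
Quorum: 13 present, but the 3 interested directors do not count, leaving 10. Quorum is 10. Satisfied.
Vote: the indemnification of a former officer requires two-thirds of the disinterested directors present (13 − 3 = 10). 2/3 of 10 = 6.67, rounded up to 7, so 7 affirmative votes are needed; 7 voted in favor. Satisfied.

Valid — all requirements satisfied.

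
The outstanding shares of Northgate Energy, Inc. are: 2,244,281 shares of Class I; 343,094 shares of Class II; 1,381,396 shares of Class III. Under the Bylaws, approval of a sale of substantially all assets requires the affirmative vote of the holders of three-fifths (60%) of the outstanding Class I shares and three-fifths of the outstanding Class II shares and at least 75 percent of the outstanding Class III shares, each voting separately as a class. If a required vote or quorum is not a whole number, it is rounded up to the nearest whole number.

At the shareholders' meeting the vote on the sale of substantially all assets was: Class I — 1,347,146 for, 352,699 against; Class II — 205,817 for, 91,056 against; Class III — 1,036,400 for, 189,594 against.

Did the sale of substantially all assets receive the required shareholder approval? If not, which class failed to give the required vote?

Class I: 3/5 of 2244281 = 1346568.60, rounded up to 1346569; 1,346,569 required, 1,347,146 in favor — approved.
Class II: 3/5 of 343094 = 205856.40, rounded up to 205857; 205,857 required, 205,817 in favor — not approved.
Class III: 3/4 of 1381396 = 1036047; 1,036,047 required, 1,036,400 in favor — approved.

Not approved — the Class II shares did not give the required vote.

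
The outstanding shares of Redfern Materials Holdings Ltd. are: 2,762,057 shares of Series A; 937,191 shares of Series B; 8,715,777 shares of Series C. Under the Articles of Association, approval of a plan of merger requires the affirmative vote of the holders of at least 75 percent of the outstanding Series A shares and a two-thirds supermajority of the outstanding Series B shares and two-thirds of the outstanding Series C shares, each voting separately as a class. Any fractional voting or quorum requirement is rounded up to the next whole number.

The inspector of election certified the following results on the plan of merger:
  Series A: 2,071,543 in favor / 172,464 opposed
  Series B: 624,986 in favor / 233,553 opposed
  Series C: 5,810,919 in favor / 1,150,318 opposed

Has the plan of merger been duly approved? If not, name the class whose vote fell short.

Series A: 3/4 of 2762057 = 2071542.75, rounded up to 2071543; 2,071,543 required, 2,071,543 in favor — approved.
Series B: 2/3 of 937191 = 624794; 624,794 required, 624,986 in favor — approved.
Series C: 2/3 of 8715777 = 5810518; 5,810,518 required, 5,810,919 in favor — approved.

Approved — every class gave the required vote.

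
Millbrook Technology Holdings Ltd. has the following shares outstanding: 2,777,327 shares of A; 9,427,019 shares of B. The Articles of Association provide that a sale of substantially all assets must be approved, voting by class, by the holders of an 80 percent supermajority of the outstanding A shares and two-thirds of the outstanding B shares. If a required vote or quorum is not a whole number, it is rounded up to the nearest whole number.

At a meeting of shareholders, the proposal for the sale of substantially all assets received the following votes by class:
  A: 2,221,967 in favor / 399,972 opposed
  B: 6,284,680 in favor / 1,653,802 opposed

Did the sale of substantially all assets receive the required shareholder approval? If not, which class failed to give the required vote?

A: 4/5 of 2777327 = 2221861.60, rounded up to 2221862; 2,221,862 required, 2,221,967 in favor — approved.
B: 2/3 of 9427019 = 6284679.33, rounded up to 6284680; 6,284,680 required, 6,284,680 in favor — approved.

Approved — every class gave the required vote.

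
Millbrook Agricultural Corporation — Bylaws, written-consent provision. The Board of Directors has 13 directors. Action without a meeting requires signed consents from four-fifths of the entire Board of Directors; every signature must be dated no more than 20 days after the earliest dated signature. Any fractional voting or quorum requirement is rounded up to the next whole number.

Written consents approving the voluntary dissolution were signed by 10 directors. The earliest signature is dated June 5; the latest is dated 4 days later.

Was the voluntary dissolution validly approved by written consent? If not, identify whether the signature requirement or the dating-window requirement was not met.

Signatures required: four-fifths of 13 — 4/5 of 13 = 10.40, rounded up to 11, so 11 needed; 10 signed. Insufficient.
Dating window: the latest signature is 4 days after the earliest; the limit is 20 days. Within the window.

Not effective — insufficient signatures.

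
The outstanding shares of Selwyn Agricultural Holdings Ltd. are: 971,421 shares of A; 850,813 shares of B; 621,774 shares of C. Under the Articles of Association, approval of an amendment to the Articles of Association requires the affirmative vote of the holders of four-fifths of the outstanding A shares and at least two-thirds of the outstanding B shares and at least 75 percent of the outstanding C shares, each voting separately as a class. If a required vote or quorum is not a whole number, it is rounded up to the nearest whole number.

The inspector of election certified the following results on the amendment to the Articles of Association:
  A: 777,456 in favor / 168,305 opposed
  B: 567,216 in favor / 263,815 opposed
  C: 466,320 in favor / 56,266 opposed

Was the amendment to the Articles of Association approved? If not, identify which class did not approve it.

A: 4/5 of 971421 = 777136.80, rounded up to 777137; 777,137 required, 777,456 in favor — approved.
B: 2/3 of 850813 = 567208.67, rounded up to 567209; 567,209 required, 567,216 in favor — approved.
C: 3/4 of 621774 = 466330.50, rounded up to 466331; 466,331 required, 466,320 in favor — not approved.

Not approved — the C shares did not give the required vote.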